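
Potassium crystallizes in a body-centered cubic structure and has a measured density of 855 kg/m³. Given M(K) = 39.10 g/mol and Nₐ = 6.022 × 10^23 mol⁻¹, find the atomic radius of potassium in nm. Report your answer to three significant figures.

For a BCC cell (Z = 2), a³ = Z·M/(N_A·ρ) = 2 × 39.10 / (6.022 × 10²³ × 0.8550) = 1.519 × 10^-22 cm³, so a = 5.335 × 10^-8 cm = 0.5335 nm.
Atoms touch along the body diagonal, so √3·a = 4r, so r = 0.4330 × a = 0.231 nm.

0.231 nm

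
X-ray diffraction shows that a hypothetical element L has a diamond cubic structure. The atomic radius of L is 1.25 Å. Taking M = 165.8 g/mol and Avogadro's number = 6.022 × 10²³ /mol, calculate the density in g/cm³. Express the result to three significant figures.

In a diamond cubic lattice, nearest neighbors lie along the body diagonal with √3·a = 8r, giving a = 5.774 Å = 5.774 × 10^-8 cm.
With Z = 8, ρ = Z·M/(N_A·a³) = 8 × 165.8 / (6.022 × 10²³ × 1.925 × 10^-22) = 11.44 g/cm³.

11.4 g/cm³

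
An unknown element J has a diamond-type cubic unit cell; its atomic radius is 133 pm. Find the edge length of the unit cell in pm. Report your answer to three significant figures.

In a diamond cubic lattice, nearest neighbors lie along the body diagonal with √3·a = 8r.
a = 8r/√3 = 8 × 133 / 1.7321 = 614 pm.

614 pm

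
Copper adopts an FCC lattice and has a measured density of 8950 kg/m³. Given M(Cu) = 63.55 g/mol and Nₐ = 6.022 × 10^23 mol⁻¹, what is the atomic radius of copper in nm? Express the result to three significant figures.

For an FCC cell (Z = 4), a³ = Z·M/(N_A·ρ) = 4 × 63.55 / (6.022 × 10²³ × 8.950) = 4.716 × 10^-23 cm³, so a = 3.613 × 10^-8 cm = 0.3613 nm.
Atoms touch along the face diagonal, so √2·a = 4r, so r = 0.3536 × a = 0.128 nm.

0.128 nm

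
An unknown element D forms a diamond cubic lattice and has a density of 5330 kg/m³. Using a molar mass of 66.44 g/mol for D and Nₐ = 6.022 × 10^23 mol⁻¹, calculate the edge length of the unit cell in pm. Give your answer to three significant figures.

With Z = 8 atoms per diamond cubic cell, a³ = Z·M/(N_A·ρ) = 8 × 66.44 / (6.022 × 10²³ × 5.330 g/cm³) = 1.656 × 10^-22 cm³.
a = (1.656 × 10^-22)^(1/3) = 5.491 × 10^-8 cm = 549 pm.

549 pm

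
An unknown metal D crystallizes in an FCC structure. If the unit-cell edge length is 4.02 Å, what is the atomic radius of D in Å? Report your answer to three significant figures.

In an FCC lattice, atoms touch along the face diagonal, so √2·a = 4r.
r = √2·a/4 = 1.4142 × 4.02 / 4 = 1.42 Å.

1.42 Å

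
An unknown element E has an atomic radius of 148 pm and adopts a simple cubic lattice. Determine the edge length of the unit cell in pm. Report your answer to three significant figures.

In a simple cubic lattice, atoms touch along the cell edge, so a = 2r.
a = 2r = 2 × 148 = 296 pm.

296 pm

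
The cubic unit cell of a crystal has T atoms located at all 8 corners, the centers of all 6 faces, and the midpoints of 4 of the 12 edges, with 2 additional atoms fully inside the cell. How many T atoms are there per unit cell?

7

Corner atoms are shared by 8 cells (1/8 each), face atoms by 2 (1/2 each), edge atoms by 4 (1/4 each), interior atoms are unshared.
Net atoms = 8 × 1/8 + 6 × 1/2 + 4 × 1/4 + 2 = 1 + 3 + 1 + 2 = 7.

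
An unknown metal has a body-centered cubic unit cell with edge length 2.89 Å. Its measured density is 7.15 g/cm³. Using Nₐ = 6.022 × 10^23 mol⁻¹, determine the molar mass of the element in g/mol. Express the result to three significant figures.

52.0 g/mol

A BCC cell has Z = 2 atoms; a = 2.890 × 10^-8 cm.
M = ρ·N_A·a³/Z = 7.15 × 6.022 × 10²³ × 2.414 × 10^-23 / 2 = 52.0 g/mol.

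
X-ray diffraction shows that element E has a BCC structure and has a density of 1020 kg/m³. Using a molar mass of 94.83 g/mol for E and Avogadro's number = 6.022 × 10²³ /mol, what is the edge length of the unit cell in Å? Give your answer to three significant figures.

6.76 Å

With Z = 2 atoms per BCC cell, a³ = Z·M/(N_A·ρ) = 2 × 94.83 / (6.022 × 10²³ × 1.020 g/cm³) = 3.088 × 10^-22 cm³.
a = (3.088 × 10^-22)^(1/3) = 6.759 × 10^-8 cm = 6.76 Å.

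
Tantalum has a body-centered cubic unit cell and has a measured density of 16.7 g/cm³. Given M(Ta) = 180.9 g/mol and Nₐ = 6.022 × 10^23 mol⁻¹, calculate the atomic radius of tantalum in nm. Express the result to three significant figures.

0.143 nm

For a BCC cell (Z = 2), a³ = Z·M/(N_A·ρ) = 2 × 180.9 / (6.022 × 10²³ × 16.70) = 3.598 × 10^-23 cm³, so a = 3.301 × 10^-8 cm = 0.3301 nm.
Atoms touch along the body diagonal, so √3·a = 4r, so r = 0.4330 × a = 0.143 nm.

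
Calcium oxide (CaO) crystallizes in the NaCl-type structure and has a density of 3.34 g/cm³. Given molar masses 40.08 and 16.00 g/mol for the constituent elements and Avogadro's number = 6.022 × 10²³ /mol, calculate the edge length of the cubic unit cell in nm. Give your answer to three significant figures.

M(CaO) = 56.08 g/mol; Z = 4 formula units per cell.
a³ = Z·M/(N_A·ρ) = 4 × 56.08 / (6.022 × 10²³ × 3.34) = 1.115 × 10^-22 cm³, so a = 4.813 × 10^-8 cm = 0.481 nm.

0.481 nm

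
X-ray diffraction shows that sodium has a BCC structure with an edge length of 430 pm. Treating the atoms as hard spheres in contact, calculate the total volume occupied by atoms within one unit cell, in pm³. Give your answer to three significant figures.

In a BCC lattice atoms touch along the body diagonal, so √3·a = 4r, so r = 0.4330a = 186.2 pm.
V_atoms = Z × (4/3)πr³ = 2 × (4/3)π × (186.2)³ = 5.41 × 10^7 pm³.

5.41 × 10^7 pm³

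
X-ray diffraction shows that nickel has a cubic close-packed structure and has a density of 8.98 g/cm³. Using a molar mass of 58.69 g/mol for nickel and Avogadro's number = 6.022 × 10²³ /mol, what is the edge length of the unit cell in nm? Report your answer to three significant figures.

0.351 nm

With Z = 4 atoms per FCC cell, a³ = Z·M/(N_A·ρ) = 4 × 58.69 / (6.022 × 10²³ × 8.980 g/cm³) = 4.341 × 10^-23 cm³.
a = (4.341 × 10^-23)^(1/3) = 3.515 × 10^-8 cm = 0.351 nm.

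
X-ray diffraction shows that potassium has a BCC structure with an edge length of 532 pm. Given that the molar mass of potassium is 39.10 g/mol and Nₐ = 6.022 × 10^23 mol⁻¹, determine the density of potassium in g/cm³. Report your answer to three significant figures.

0.862 g/cm³

A BCC unit cell contains Z = 2 atoms.
Cell volume: a³ = (532 pm)³ = (5.320 × 10^-8 cm)³ = 1.506 × 10^-22 cm³.
ρ = Z·M/(N_A·a³) = 2 × 39.10 / (6.022 × 10²³ × 1.506 × 10^-22) = 0.8624 g/cm³.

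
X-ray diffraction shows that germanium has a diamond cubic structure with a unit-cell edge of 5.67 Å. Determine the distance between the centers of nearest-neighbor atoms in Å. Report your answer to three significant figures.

2.46 Å

In a diamond cubic structure, nearest neighbors lie along the body diagonal with √3·a = 8r; the nearest-neighbor distance equals 2r = 0.4330·a.
d = 0.4330 × 5.67 = 2.46 Å.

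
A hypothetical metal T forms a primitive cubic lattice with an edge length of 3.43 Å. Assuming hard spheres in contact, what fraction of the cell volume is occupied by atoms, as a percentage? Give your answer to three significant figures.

52.4%

In a simple cubic lattice atoms touch along the cell edge, so a = 2r, so r = 0.5000a = 1.715 Å.
Packing fraction = Z·(4/3)πr³ / a³ = 1 × (4/3)π × (1.715)³ / (3.43)³ = 0.5236 = 52.4%.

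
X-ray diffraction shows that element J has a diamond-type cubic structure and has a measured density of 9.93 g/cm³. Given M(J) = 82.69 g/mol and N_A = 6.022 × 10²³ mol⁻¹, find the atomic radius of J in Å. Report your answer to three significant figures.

1.04 Å

For a diamond cubic cell (Z = 8), a³ = Z·M/(N_A·ρ) = 8 × 82.69 / (6.022 × 10²³ × 9.930) = 1.106 × 10^-22 cm³, so a = 4.800 × 10^-8 cm = 4.800 Å.
Nearest neighbors lie along the body diagonal with √3·a = 8r, so r = 0.2165 × a = 1.04 Å.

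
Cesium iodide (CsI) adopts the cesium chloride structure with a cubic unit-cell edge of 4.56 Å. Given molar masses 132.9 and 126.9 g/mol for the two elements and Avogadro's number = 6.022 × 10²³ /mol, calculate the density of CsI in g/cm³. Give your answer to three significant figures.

The cesium chloride structure contains Z = 1 formula unit per cell; M(CsI) = 132.9 + 126.9 = 259.8 g/mol.
a³ = (4.560 × 10^-8 cm)³ = 9.482 × 10^-23 cm³.
ρ = 1 × 259.8 / (6.022 × 10²³ × 9.482 × 10^-23) = 4.550 g/cm³.

4.55 g/cm³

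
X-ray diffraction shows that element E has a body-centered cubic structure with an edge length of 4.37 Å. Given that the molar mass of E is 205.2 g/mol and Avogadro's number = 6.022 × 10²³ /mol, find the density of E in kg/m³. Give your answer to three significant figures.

8170 kg/m³

A BCC unit cell contains Z = 2 atoms.
Cell volume: a³ = (4.37 Å)³ = (4.370 × 10^-8 cm)³ = 8.345 × 10^-23 cm³.
ρ = Z·M/(N_A·a³) = 2 × 205.2 / (6.022 × 10²³ × 8.345 × 10^-23) = 8.166 g/cm³ = 8170 kg/m³.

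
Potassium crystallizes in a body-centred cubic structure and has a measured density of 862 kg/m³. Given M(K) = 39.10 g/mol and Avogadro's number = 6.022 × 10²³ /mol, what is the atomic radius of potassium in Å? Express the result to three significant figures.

For a BCC cell (Z = 2), a³ = Z·M/(N_A·ρ) = 2 × 39.10 / (6.022 × 10²³ × 0.8620) = 1.506 × 10^-22 cm³, so a = 5.321 × 10^-8 cm = 5.321 Å.
Atoms touch along the body diagonal, so √3·a = 4r, so r = 0.4330 × a = 2.30 Å.

2.30 Å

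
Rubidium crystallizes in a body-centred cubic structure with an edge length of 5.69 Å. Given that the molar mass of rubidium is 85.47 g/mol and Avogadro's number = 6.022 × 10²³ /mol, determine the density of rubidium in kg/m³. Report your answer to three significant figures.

1540 kg/m³

A BCC unit cell contains Z = 2 atoms.
Cell volume: a³ = (5.69 Å)³ = (5.690 × 10^-8 cm)³ = 1.842 × 10^-22 cm³.
ρ = Z·M/(N_A·a³) = 2 × 85.47 / (6.022 × 10²³ × 1.842 × 10^-22) = 1.541 g/cm³ = 1540 kg/m³.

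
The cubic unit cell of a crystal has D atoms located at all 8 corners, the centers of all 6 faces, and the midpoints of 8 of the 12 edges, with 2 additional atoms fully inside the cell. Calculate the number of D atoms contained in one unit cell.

Corner atoms are shared by 8 cells (1/8 each), face atoms by 2 (1/2 each), edge atoms by 4 (1/4 each), interior atoms are unshared.
Net atoms = 8 × 1/8 + 6 × 1/2 + 8 × 1/4 + 2 = 1 + 3 + 2 + 2 = 8.

8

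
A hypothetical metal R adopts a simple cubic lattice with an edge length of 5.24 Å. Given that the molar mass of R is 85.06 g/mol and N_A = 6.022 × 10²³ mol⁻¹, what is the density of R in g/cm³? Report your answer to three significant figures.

0.982 g/cm³

A simple cubic unit cell contains Z = 1 atom.
Cell volume: a³ = (5.24 Å)³ = (5.240 × 10^-8 cm)³ = 1.439 × 10^-22 cm³.
ρ = Z·M/(N_A·a³) = 1 × 85.06 / (6.022 × 10²³ × 1.439 × 10^-22) = 0.9817 g/cm³.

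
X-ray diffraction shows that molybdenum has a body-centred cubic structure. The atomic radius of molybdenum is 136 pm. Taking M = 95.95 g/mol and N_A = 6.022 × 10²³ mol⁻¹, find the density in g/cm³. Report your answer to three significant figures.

10.3 g/cm³

In a BCC lattice, atoms touch along the body diagonal, so √3·a = 4r, giving a = 314.1 pm = 3.141 × 10^-8 cm.
With Z = 2, ρ = Z·M/(N_A·a³) = 2 × 95.95 / (6.022 × 10²³ × 3.098 × 10^-23) = 10.29 g/cm³.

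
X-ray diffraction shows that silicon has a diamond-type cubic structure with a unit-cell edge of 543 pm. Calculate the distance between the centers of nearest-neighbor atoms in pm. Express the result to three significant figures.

235 pm

In a diamond cubic structure, nearest neighbors lie along the body diagonal with √3·a = 8r; the nearest-neighbor distance equals 2r = 0.4330·a.
d = 0.4330 × 543 = 235 pm.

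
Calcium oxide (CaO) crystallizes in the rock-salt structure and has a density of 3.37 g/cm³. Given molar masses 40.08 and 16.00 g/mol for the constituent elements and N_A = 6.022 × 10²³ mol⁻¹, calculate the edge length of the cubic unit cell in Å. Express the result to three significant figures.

M(CaO) = 56.08 g/mol; Z = 4 formula units per cell.
a³ = Z·M/(N_A·ρ) = 4 × 56.08 / (6.022 × 10²³ × 3.37) = 1.105 × 10^-22 cm³, so a = 4.799 × 10^-8 cm = 4.80 Å.

4.80 Å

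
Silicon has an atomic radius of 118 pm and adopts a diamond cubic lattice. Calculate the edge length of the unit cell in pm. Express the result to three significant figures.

545 pm

In a diamond cubic lattice, nearest neighbors lie along the body diagonal with √3·a = 8r.
a = 8r/√3 = 8 × 118 / 1.7321 = 545 pm.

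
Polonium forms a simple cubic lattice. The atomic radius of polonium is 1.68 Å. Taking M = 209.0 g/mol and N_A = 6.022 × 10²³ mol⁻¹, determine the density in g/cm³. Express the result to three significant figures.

In a simple cubic lattice, atoms touch along the cell edge, so a = 2r, giving a = 3.360 Å = 3.360 × 10^-8 cm.
With Z = 1, ρ = Z·M/(N_A·a³) = 1 × 209.0 / (6.022 × 10²³ × 3.793 × 10^-23) = 9.149 g/cm³.

9.15 g/cm³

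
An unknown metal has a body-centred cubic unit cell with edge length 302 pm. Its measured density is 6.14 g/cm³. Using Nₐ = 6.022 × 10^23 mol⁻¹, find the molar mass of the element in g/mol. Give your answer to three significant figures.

A BCC cell has Z = 2 atoms; a = 3.020 × 10^-8 cm.
M = ρ·N_A·a³/Z = 6.14 × 6.022 × 10²³ × 2.754 × 10^-23 / 2 = 50.9 g/mol.

50.9 g/mol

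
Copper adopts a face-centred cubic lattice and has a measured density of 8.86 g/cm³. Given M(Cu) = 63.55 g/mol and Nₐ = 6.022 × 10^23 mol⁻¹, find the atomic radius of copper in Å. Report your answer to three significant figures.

For an FCC cell (Z = 4), a³ = Z·M/(N_A·ρ) = 4 × 63.55 / (6.022 × 10²³ × 8.860) = 4.764 × 10^-23 cm³, so a = 3.625 × 10^-8 cm = 3.625 Å.
Atoms touch along the face diagonal, so √2·a = 4r, so r = 0.3536 × a = 1.28 Å.

1.28 Å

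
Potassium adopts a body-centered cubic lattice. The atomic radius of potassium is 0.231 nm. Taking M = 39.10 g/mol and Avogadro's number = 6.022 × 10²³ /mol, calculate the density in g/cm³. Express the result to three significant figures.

0.855 g/cm³

In a BCC lattice, atoms touch along the body diagonal, so √3·a = 4r, giving a = 0.5335 nm = 5.335 × 10^-8 cm.
With Z = 2, ρ = Z·M/(N_A·a³) = 2 × 39.10 / (6.022 × 10²³ × 1.518 × 10^-22) = 0.8553 g/cm³.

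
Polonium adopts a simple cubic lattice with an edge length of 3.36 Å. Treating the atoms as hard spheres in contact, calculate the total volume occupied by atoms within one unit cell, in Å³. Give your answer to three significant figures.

In a simple cubic lattice atoms touch along the cell edge, so a = 2r, so r = 0.5000a = 1.680 Å.
V_atoms = Z × (4/3)πr³ = 1 × (4/3)π × (1.680)³ = 19.9 Å³.

19.9 Å³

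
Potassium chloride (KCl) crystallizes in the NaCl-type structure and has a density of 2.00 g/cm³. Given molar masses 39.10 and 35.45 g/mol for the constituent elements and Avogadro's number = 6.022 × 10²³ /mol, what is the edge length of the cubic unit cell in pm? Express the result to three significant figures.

628 pm

M(KCl) = 74.55 g/mol; Z = 4 formula units per cell.
a³ = Z·M/(N_A·ρ) = 4 × 74.55 / (6.022 × 10²³ × 2.00) = 2.476 × 10^-22 cm³, so a = 6.279 × 10^-8 cm = 628 pm.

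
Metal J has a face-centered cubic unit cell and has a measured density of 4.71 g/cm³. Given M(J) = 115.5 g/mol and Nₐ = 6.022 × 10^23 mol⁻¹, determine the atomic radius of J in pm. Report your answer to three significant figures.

193 pm

For an FCC cell (Z = 4), a³ = Z·M/(N_A·ρ) = 4 × 115.5 / (6.022 × 10²³ × 4.710) = 1.629 × 10^-22 cm³, so a = 5.461 × 10^-8 cm = 546.1 pm.
Atoms touch along the face diagonal, so √2·a = 4r, so r = 0.3536 × a = 193 pm.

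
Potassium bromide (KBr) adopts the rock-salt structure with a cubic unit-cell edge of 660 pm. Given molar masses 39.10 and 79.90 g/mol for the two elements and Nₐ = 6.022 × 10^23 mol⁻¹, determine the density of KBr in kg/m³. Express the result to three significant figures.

2750 kg/m³

The rock-salt structure contains Z = 4 formula units per cell; M(KBr) = 39.10 + 79.90 = 119.0 g/mol.
a³ = (6.600 × 10^-8 cm)³ = 2.875 × 10^-22 cm³.
ρ = 4 × 119.0 / (6.022 × 10²³ × 2.875 × 10^-22) = 2.749 g/cm³ = 2750 kg/m³.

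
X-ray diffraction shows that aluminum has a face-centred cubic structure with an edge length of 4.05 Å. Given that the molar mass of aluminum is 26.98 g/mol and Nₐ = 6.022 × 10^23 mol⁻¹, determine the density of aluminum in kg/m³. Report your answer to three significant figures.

An FCC unit cell contains Z = 4 atoms.
Cell volume: a³ = (4.05 Å)³ = (4.050 × 10^-8 cm)³ = 6.643 × 10^-23 cm³.
ρ = Z·M/(N_A·a³) = 4 × 26.98 / (6.022 × 10²³ × 6.643 × 10^-23) = 2.698 g/cm³ = 2700 kg/m³.

2700 kg/m³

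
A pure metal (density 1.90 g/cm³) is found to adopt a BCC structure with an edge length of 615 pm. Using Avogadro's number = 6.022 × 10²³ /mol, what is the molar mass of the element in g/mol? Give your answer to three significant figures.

133 g/mol

A BCC cell has Z = 2 atoms; a = 6.150 × 10^-8 cm.
M = ρ·N_A·a³/Z = 1.90 × 6.022 × 10²³ × 2.326 × 10^-22 / 2 = 133 g/mol.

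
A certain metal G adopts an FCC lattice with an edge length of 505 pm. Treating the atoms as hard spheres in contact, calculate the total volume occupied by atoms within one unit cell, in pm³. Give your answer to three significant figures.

In an FCC lattice atoms touch along the face diagonal, so √2·a = 4r, so r = 0.3536a = 178.5 pm.
V_atoms = Z × (4/3)πr³ = 4 × (4/3)π × (178.5)³ = 9.54 × 10^7 pm³.

9.54 × 10^7 pm³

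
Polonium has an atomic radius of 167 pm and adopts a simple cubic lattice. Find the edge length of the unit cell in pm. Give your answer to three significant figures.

334 pm

In a simple cubic lattice, atoms touch along the cell edge, so a = 2r.
a = 2r = 2 × 167 = 334 pm.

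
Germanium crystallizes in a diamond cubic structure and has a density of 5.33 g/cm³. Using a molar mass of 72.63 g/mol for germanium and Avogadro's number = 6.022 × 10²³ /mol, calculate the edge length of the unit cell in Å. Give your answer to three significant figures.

5.66 Å

With Z = 8 atoms per diamond cubic cell, a³ = Z·M/(N_A·ρ) = 8 × 72.63 / (6.022 × 10²³ × 5.330 g/cm³) = 1.810 × 10^-22 cm³.
a = (1.810 × 10^-22)^(1/3) = 5.657 × 10^-8 cm = 5.66 Å.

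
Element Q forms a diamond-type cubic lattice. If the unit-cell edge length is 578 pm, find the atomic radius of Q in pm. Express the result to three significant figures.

125 pm

In a diamond cubic lattice, nearest neighbors lie along the body diagonal with √3·a = 8r.
r = √3·a/8 = 1.7321 × 578 / 8 = 125 pm.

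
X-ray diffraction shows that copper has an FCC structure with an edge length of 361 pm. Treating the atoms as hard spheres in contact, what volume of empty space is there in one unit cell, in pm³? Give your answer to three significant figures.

In an FCC lattice atoms touch along the face diagonal, so √2·a = 4r, so r = 0.3536a = 127.6 pm.
V_cell = a³ = 4.705 × 10^7 pm³; V_atoms = 4 × (4/3)πr³ = 3.484 × 10^7 pm³.
Empty space = 4.705 × 10^7 − 3.484 × 10^7 = 1.22 × 10^7 pm³.

1.22 × 10^7 pm³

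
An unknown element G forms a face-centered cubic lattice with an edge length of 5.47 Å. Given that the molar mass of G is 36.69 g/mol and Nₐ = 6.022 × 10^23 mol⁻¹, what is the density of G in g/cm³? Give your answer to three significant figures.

1.49 g/cm³

An FCC unit cell contains Z = 4 atoms.
Cell volume: a³ = (5.47 Å)³ = (5.470 × 10^-8 cm)³ = 1.637 × 10^-22 cm³.
ρ = Z·M/(N_A·a³) = 4 × 36.69 / (6.022 × 10²³ × 1.637 × 10^-22) = 1.489 g/cm³.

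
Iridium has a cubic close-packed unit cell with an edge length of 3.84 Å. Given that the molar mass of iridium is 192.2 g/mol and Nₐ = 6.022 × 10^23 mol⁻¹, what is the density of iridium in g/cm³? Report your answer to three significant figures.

22.5 g/cm³

An FCC unit cell contains Z = 4 atoms.
Cell volume: a³ = (3.84 Å)³ = (3.840 × 10^-8 cm)³ = 5.662 × 10^-23 cm³.
ρ = Z·M/(N_A·a³) = 4 × 192.2 / (6.022 × 10²³ × 5.662 × 10^-23) = 22.55 g/cm³.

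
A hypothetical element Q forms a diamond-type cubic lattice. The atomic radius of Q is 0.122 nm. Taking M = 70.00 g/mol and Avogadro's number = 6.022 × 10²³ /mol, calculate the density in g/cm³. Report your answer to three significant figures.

5.20 g/cm³

In a diamond cubic lattice, nearest neighbors lie along the body diagonal with √3·a = 8r, giving a = 0.5635 nm = 5.635 × 10^-8 cm.
With Z = 8, ρ = Z·M/(N_A·a³) = 8 × 70.00 / (6.022 × 10²³ × 1.789 × 10^-22) = 5.197 g/cm³.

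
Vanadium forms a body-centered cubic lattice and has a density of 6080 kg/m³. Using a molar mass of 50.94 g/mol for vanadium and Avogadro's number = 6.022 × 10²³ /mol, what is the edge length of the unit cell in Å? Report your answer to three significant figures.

With Z = 2 atoms per BCC cell, a³ = Z·M/(N_A·ρ) = 2 × 50.94 / (6.022 × 10²³ × 6.080 g/cm³) = 2.783 × 10^-23 cm³.
a = (2.783 × 10^-23)^(1/3) = 3.030 × 10^-8 cm = 3.03 Å.

3.03 Å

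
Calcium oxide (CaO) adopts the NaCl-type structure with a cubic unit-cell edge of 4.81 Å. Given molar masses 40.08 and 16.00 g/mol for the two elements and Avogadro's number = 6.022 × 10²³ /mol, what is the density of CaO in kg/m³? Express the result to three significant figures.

3350 kg/m³

The NaCl-type structure contains Z = 4 formula units per cell; M(CaO) = 40.08 + 16.00 = 56.08 g/mol.
a³ = (4.810 × 10^-8 cm)³ = 1.113 × 10^-22 cm³.
ρ = 4 × 56.08 / (6.022 × 10²³ × 1.113 × 10^-22) = 3.347 g/cm³ = 3350 kg/m³.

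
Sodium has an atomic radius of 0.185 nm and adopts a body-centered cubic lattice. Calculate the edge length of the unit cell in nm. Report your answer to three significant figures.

0.427 nm

In a BCC lattice, atoms touch along the body diagonal, so √3·a = 4r.
a = 4r/√3 = 4 × 0.185 / 1.7321 = 0.427 nm.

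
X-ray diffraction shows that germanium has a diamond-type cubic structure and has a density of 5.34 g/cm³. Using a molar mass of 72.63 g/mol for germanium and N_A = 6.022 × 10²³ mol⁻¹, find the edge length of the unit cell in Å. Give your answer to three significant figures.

5.65 Å

With Z = 8 atoms per diamond cubic cell, a³ = Z·M/(N_A·ρ) = 8 × 72.63 / (6.022 × 10²³ × 5.340 g/cm³) = 1.807 × 10^-22 cm³.
a = (1.807 × 10^-22)^(1/3) = 5.653 × 10^-8 cm = 5.65 Å.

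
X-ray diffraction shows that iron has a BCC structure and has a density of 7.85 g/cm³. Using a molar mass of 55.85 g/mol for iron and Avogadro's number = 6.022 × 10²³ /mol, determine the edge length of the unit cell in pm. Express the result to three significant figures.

287 pm

With Z = 2 atoms per BCC cell, a³ = Z·M/(N_A·ρ) = 2 × 55.85 / (6.022 × 10²³ × 7.850 g/cm³) = 2.363 × 10^-23 cm³.
a = (2.363 × 10^-23)^(1/3) = 2.870 × 10^-8 cm = 287 pm.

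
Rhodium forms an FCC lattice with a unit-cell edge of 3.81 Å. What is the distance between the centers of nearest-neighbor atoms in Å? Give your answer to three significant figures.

In an FCC structure, atoms touch along the face diagonal, so √2·a = 4r; the nearest-neighbor distance equals 2r = 0.7071·a.
d = 0.7071 × 3.81 = 2.69 Å.

2.69 Å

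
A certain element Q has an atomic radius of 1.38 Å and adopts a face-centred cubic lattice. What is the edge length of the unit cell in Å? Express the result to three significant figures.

3.90 Å

In an FCC lattice, atoms touch along the face diagonal, so √2·a = 4r.
a = 4r/√2 = 4 × 1.38 / 1.4142 = 3.90 Å.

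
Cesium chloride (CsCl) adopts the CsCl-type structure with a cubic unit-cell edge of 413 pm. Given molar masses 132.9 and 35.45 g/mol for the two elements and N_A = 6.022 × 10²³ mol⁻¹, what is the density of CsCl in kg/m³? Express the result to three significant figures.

3970 kg/m³

The CsCl-type structure contains Z = 1 formula unit per cell; M(CsCl) = 132.9 + 35.45 = 168.35 g/mol.
a³ = (4.130 × 10^-8 cm)³ = 7.044 × 10^-23 cm³.
ρ = 1 × 168.35 / (6.022 × 10²³ × 7.044 × 10^-23) = 3.968 g/cm³ = 3970 kg/m³.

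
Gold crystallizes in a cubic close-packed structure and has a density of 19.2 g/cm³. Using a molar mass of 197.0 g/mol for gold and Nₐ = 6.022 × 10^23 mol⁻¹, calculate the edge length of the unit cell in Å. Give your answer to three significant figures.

With Z = 4 atoms per FCC cell, a³ = Z·M/(N_A·ρ) = 4 × 197.0 / (6.022 × 10²³ × 19.20 g/cm³) = 6.815 × 10^-23 cm³.
a = (6.815 × 10^-23)^(1/3) = 4.085 × 10^-8 cm = 4.08 Å.

4.08 Å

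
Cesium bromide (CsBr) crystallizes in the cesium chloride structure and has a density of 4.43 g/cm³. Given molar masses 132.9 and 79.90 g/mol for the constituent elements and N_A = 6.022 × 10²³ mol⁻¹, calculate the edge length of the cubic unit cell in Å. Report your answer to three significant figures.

M(CsBr) = 212.8 g/mol; Z = 1 formula unit per cell.
a³ = Z·M/(N_A·ρ) = 1 × 212.8 / (6.022 × 10²³ × 4.43) = 7.977 × 10^-23 cm³, so a = 4.305 × 10^-8 cm = 4.30 Å.

4.30 Å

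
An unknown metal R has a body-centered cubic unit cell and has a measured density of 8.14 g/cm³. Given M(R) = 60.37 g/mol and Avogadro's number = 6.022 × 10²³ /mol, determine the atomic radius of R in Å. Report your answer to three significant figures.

For a BCC cell (Z = 2), a³ = Z·M/(N_A·ρ) = 2 × 60.37 / (6.022 × 10²³ × 8.140) = 2.463 × 10^-23 cm³, so a = 2.910 × 10^-8 cm = 2.910 Å.
Atoms touch along the body diagonal, so √3·a = 4r, so r = 0.4330 × a = 1.26 Å.

1.26 Å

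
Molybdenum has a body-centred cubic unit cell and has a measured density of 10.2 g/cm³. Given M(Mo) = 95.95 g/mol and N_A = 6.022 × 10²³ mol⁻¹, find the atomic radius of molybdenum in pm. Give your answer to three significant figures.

For a BCC cell (Z = 2), a³ = Z·M/(N_A·ρ) = 2 × 95.95 / (6.022 × 10²³ × 10.20) = 3.124 × 10^-23 cm³, so a = 3.150 × 10^-8 cm = 315.0 pm.
Atoms touch along the body diagonal, so √3·a = 4r, so r = 0.4330 × a = 136 pm.

136 pm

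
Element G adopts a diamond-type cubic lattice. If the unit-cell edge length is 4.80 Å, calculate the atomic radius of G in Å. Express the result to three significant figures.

1.04 Å

In a diamond cubic lattice, nearest neighbors lie along the body diagonal with √3·a = 8r.
r = √3·a/8 = 1.7321 × 4.80 / 8 = 1.04 Å.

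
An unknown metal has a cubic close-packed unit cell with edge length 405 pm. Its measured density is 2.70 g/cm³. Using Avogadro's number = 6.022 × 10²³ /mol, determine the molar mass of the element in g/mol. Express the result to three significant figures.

An FCC cell has Z = 4 atoms; a = 4.050 × 10^-8 cm.
M = ρ·N_A·a³/Z = 2.70 × 6.022 × 10²³ × 6.643 × 10^-23 / 4 = 27.0 g/mol.

27.0 g/mol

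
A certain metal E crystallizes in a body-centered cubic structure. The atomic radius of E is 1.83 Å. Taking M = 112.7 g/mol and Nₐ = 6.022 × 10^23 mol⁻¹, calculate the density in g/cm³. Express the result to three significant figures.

In a BCC lattice, atoms touch along the body diagonal, so √3·a = 4r, giving a = 4.226 Å = 4.226 × 10^-8 cm.
With Z = 2, ρ = Z·M/(N_A·a³) = 2 × 112.7 / (6.022 × 10²³ × 7.548 × 10^-23) = 4.959 g/cm³.

4.96 g/cm³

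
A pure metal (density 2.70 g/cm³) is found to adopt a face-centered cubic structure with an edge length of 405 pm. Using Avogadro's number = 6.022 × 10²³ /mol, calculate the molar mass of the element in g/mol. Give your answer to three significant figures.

27.0 g/mol

An FCC cell has Z = 4 atoms; a = 4.050 × 10^-8 cm.
M = ρ·N_A·a³/Z = 2.70 × 6.022 × 10²³ × 6.643 × 10^-23 / 4 = 27.0 g/mol.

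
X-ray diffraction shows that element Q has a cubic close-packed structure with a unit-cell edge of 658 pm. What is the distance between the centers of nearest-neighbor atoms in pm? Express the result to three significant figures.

In an FCC structure, atoms touch along the face diagonal, so √2·a = 4r; the nearest-neighbor distance equals 2r = 0.7071·a.
d = 0.7071 × 658 = 465 pm.

465 pm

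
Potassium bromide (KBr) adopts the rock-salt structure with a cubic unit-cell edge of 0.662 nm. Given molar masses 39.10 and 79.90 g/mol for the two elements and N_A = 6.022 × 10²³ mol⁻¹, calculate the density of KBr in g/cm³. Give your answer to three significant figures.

The rock-salt structure contains Z = 4 formula units per cell; M(KBr) = 39.10 + 79.90 = 119.0 g/mol.
a³ = (6.620 × 10^-8 cm)³ = 2.901 × 10^-22 cm³.
ρ = 4 × 119.0 / (6.022 × 10²³ × 2.901 × 10^-22) = 2.725 g/cm³.

2.72 g/cm³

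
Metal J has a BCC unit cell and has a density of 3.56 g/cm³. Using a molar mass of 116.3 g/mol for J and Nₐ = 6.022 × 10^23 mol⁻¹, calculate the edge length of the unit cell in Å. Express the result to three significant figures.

4.77 Å

With Z = 2 atoms per BCC cell, a³ = Z·M/(N_A·ρ) = 2 × 116.3 / (6.022 × 10²³ × 3.560 g/cm³) = 1.085 × 10^-22 cm³.
a = (1.085 × 10^-22)^(1/3) = 4.770 × 10^-8 cm = 4.77 Å.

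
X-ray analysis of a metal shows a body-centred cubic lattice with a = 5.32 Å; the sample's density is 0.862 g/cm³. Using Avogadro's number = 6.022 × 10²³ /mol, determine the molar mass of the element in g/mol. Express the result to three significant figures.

39.1 g/mol

A BCC cell has Z = 2 atoms; a = 5.320 × 10^-8 cm.
M = ρ·N_A·a³/Z = 0.862 × 6.022 × 10²³ × 1.506 × 10^-22 / 2 = 39.1 g/mol.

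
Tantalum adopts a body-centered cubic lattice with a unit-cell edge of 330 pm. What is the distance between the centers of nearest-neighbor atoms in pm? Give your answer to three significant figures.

286 pm

In a BCC structure, atoms touch along the body diagonal, so √3·a = 4r; the nearest-neighbor distance equals 2r = 0.8660·a.
d = 0.8660 × 330 = 286 pm.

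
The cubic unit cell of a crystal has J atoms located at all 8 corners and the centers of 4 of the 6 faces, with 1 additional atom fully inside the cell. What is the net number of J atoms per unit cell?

4

Corner atoms are shared by 8 cells (1/8 each), face atoms by 2 (1/2 each), interior atoms are unshared.
Net atoms = 8 × 1/8 + 4 × 1/2 + 1 = 1 + 2 + 1 = 4.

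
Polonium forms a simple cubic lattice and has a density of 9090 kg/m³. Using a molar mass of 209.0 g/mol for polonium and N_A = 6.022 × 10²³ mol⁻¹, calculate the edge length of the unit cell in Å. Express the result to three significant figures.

With Z = 1 atom per simple cubic cell, a³ = Z·M/(N_A·ρ) = 1 × 209.0 / (6.022 × 10²³ × 9.090 g/cm³) = 3.818 × 10^-23 cm³.
a = (3.818 × 10^-23)^(1/3) = 3.367 × 10^-8 cm = 3.37 Å.

3.37 Å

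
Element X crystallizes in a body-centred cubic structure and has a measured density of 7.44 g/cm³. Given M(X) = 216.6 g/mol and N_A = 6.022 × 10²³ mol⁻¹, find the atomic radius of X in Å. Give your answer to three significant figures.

1.99 Å

For a BCC cell (Z = 2), a³ = Z·M/(N_A·ρ) = 2 × 216.6 / (6.022 × 10²³ × 7.440) = 9.669 × 10^-23 cm³, so a = 4.590 × 10^-8 cm = 4.590 Å.
Atoms touch along the body diagonal, so √3·a = 4r, so r = 0.4330 × a = 1.99 Å.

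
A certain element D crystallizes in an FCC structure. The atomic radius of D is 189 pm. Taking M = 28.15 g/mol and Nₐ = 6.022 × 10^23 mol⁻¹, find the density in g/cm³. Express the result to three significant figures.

1.22 g/cm³

In an FCC lattice, atoms touch along the face diagonal, so √2·a = 4r, giving a = 534.6 pm = 5.346 × 10^-8 cm.
With Z = 4, ρ = Z·M/(N_A·a³) = 4 × 28.15 / (6.022 × 10²³ × 1.528 × 10^-22) = 1.224 g/cm³.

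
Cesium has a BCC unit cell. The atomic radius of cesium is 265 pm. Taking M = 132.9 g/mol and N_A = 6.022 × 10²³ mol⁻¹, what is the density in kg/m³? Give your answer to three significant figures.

In a BCC lattice, atoms touch along the body diagonal, so √3·a = 4r, giving a = 612.0 pm = 6.120 × 10^-8 cm.
With Z = 2, ρ = Z·M/(N_A·a³) = 2 × 132.9 / (6.022 × 10²³ × 2.292 × 10^-22) = 1.926 g/cm³ = 1930 kg/m³.

1930 kg/m³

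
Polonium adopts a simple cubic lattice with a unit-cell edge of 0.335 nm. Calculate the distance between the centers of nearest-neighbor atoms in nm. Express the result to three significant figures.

In a simple cubic structure, atoms touch along the cell edge, so a = 2r; the nearest-neighbor distance equals 2r = 1.000·a.
d = 1.000 × 0.335 = 0.335 nm.

0.335 nm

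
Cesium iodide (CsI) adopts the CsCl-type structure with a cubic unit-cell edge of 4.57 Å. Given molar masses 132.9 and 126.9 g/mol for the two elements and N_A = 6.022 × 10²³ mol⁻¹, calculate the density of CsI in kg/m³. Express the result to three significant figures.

The CsCl-type structure contains Z = 1 formula unit per cell; M(CsI) = 132.9 + 126.9 = 259.8 g/mol.
a³ = (4.570 × 10^-8 cm)³ = 9.544 × 10^-23 cm³.
ρ = 1 × 259.8 / (6.022 × 10²³ × 9.544 × 10^-23) = 4.520 g/cm³ = 4520 kg/m³.

4520 kg/m³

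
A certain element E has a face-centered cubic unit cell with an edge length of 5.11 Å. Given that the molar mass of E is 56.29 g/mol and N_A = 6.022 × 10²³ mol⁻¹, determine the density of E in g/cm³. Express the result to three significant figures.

An FCC unit cell contains Z = 4 atoms.
Cell volume: a³ = (5.11 Å)³ = (5.110 × 10^-8 cm)³ = 1.334 × 10^-22 cm³.
ρ = Z·M/(N_A·a³) = 4 × 56.29 / (6.022 × 10²³ × 1.334 × 10^-22) = 2.802 g/cm³.

2.80 g/cm³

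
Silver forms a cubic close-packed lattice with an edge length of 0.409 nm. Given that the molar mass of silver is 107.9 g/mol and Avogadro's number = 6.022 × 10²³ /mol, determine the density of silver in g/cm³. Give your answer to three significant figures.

10.5 g/cm³

An FCC unit cell contains Z = 4 atoms.
Cell volume: a³ = (0.409 nm)³ = (4.090 × 10^-8 cm)³ = 6.842 × 10^-23 cm³.
ρ = Z·M/(N_A·a³) = 4 × 107.9 / (6.022 × 10²³ × 6.842 × 10^-23) = 10.48 g/cm³.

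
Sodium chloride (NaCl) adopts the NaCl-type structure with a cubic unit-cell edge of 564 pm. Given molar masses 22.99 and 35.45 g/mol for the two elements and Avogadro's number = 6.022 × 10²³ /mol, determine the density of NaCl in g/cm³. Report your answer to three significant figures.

2.16 g/cm³

The NaCl-type structure contains Z = 4 formula units per cell; M(NaCl) = 22.99 + 35.45 = 58.44 g/mol.
a³ = (5.640 × 10^-8 cm)³ = 1.794 × 10^-22 cm³.
ρ = 4 × 58.44 / (6.022 × 10²³ × 1.794 × 10^-22) = 2.164 g/cm³.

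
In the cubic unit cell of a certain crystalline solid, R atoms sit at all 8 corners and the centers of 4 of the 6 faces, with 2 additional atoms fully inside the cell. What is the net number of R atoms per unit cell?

Corner atoms are shared by 8 cells (1/8 each), face atoms by 2 (1/2 each), interior atoms are unshared.
Net atoms = 8 × 1/8 + 4 × 1/2 + 2 = 1 + 2 + 2 = 5.

5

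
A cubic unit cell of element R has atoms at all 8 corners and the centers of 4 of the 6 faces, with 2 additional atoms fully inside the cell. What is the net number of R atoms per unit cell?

5

Corner atoms are shared by 8 cells (1/8 each), face atoms by 2 (1/2 each), interior atoms are unshared.
Net atoms = 8 × 1/8 + 4 × 1/2 + 2 = 1 + 2 + 2 = 5.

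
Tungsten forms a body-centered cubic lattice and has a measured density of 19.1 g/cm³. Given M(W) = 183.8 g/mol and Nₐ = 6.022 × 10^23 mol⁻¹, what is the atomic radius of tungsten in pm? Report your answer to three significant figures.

For a BCC cell (Z = 2), a³ = Z·M/(N_A·ρ) = 2 × 183.8 / (6.022 × 10²³ × 19.10) = 3.196 × 10^-23 cm³, so a = 3.173 × 10^-8 cm = 317.3 pm.
Atoms touch along the body diagonal, so √3·a = 4r, so r = 0.4330 × a = 137 pm.

137 pm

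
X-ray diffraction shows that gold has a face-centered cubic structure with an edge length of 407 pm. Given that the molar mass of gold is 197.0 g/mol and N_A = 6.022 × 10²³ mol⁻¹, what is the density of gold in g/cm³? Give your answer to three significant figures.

19.4 g/cm³

An FCC unit cell contains Z = 4 atoms.
Cell volume: a³ = (407 pm)³ = (4.070 × 10^-8 cm)³ = 6.742 × 10^-23 cm³.
ρ = Z·M/(N_A·a³) = 4 × 197.0 / (6.022 × 10²³ × 6.742 × 10^-23) = 19.41 g/cm³.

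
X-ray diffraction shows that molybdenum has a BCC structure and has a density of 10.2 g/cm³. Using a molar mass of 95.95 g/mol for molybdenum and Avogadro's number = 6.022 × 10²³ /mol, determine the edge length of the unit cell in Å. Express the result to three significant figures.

With Z = 2 atoms per BCC cell, a³ = Z·M/(N_A·ρ) = 2 × 95.95 / (6.022 × 10²³ × 10.20 g/cm³) = 3.124 × 10^-23 cm³.
a = (3.124 × 10^-23)^(1/3) = 3.150 × 10^-8 cm = 3.15 Å.

3.15 Å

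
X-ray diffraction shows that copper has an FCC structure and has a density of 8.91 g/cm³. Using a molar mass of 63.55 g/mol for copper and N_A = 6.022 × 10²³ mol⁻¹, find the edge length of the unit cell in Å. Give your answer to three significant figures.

With Z = 4 atoms per FCC cell, a³ = Z·M/(N_A·ρ) = 4 × 63.55 / (6.022 × 10²³ × 8.910 g/cm³) = 4.738 × 10^-23 cm³.
a = (4.738 × 10^-23)^(1/3) = 3.618 × 10^-8 cm = 3.62 Å.

3.62 Å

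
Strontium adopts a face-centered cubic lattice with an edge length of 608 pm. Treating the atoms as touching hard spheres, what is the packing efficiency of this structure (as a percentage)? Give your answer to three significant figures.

In an FCC lattice atoms touch along the face diagonal, so √2·a = 4r, so r = 0.3536a = 215.0 pm.
Packing fraction = Z·(4/3)πr³ / a³ = 4 × (4/3)π × (215.0)³ / (608)³ = 0.7405 = 74.0%.

74.0%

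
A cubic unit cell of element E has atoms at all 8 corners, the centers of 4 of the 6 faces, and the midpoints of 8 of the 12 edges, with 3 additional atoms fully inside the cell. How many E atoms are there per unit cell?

8

Corner atoms are shared by 8 cells (1/8 each), face atoms by 2 (1/2 each), edge atoms by 4 (1/4 each), interior atoms are unshared.
Net atoms = 8 × 1/8 + 4 × 1/2 + 8 × 1/4 + 3 = 1 + 2 + 2 + 3 = 8.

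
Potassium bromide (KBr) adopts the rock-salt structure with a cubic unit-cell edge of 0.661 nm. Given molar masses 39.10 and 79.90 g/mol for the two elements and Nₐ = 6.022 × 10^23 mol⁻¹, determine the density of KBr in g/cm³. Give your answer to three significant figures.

2.74 g/cm³

The rock-salt structure contains Z = 4 formula units per cell; M(KBr) = 39.10 + 79.90 = 119.0 g/mol.
a³ = (6.610 × 10^-8 cm)³ = 2.888 × 10^-22 cm³.
ρ = 4 × 119.0 / (6.022 × 10²³ × 2.888 × 10^-22) = 2.737 g/cm³.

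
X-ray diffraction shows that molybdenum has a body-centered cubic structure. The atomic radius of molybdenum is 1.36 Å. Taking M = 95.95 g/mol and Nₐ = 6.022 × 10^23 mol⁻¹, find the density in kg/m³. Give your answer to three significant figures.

10300 kg/m³

In a BCC lattice, atoms touch along the body diagonal, so √3·a = 4r, giving a = 3.141 Å = 3.141 × 10^-8 cm.
With Z = 2, ρ = Z·M/(N_A·a³) = 2 × 95.95 / (6.022 × 10²³ × 3.098 × 10^-23) = 10.29 g/cm³ = 10300 kg/m³.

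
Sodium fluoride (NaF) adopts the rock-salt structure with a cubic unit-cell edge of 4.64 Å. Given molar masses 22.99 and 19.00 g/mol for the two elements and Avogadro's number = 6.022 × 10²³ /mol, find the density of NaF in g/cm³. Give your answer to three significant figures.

The rock-salt structure contains Z = 4 formula units per cell; M(NaF) = 22.99 + 19.00 = 41.99 g/mol.
a³ = (4.640 × 10^-8 cm)³ = 9.990 × 10^-23 cm³.
ρ = 4 × 41.99 / (6.022 × 10²³ × 9.990 × 10^-23) = 2.792 g/cm³.

2.79 g/cm³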